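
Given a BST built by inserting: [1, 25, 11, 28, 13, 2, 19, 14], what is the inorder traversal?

Tree insertion order: [1, 25, 11, 28, 13, 2, 19, 14]
Tree (level-order array): [1, None, 25, 11, 28, 2, 13, None, None, None, None, None, 19, 14]
Inorder traversal: [1, 2, 11, 13, 14, 19, 25, 28]


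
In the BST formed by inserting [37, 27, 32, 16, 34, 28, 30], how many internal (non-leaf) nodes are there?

Tree built from: [37, 27, 32, 16, 34, 28, 30]
Tree (level-order array): [37, 27, None, 16, 32, None, None, 28, 34, None, 30]
Rule: An internal node has at least one child.
Per-node child counts:
  node 37: 1 child(ren)
  node 27: 2 child(ren)
  node 16: 0 child(ren)
  node 32: 2 child(ren)
  node 28: 1 child(ren)
  node 30: 0 child(ren)
  node 34: 0 child(ren)
Matching nodes: [37, 27, 32, 28]
Count of internal (non-leaf) nodes: 4


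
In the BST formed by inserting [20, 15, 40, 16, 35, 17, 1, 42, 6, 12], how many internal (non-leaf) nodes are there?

Tree built from: [20, 15, 40, 16, 35, 17, 1, 42, 6, 12]
Tree (level-order array): [20, 15, 40, 1, 16, 35, 42, None, 6, None, 17, None, None, None, None, None, 12]
Rule: An internal node has at least one child.
Per-node child counts:
  node 20: 2 child(ren)
  node 15: 2 child(ren)
  node 1: 1 child(ren)
  node 6: 1 child(ren)
  node 12: 0 child(ren)
  node 16: 1 child(ren)
  node 17: 0 child(ren)
  node 40: 2 child(ren)
  node 35: 0 child(ren)
  node 42: 0 child(ren)
Matching nodes: [20, 15, 1, 6, 16, 40]
Count of internal (non-leaf) nodes: 6


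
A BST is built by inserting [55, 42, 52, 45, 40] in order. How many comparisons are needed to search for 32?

Search path for 32: 55 -> 42 -> 40
Found: False
Comparisons: 3


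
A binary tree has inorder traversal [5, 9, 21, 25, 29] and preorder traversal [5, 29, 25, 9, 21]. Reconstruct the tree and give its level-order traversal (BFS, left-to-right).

Inorder:  [5, 9, 21, 25, 29]
Preorder: [5, 29, 25, 9, 21]
Algorithm: preorder visits root first, so consume preorder in order;
for each root, split the current inorder slice at that value into
left-subtree inorder and right-subtree inorder, then recurse.
Recursive splits:
  root=5; inorder splits into left=[], right=[9, 21, 25, 29]
  root=29; inorder splits into left=[9, 21, 25], right=[]
  root=25; inorder splits into left=[9, 21], right=[]
  root=9; inorder splits into left=[], right=[21]
  root=21; inorder splits into left=[], right=[]
Reconstructed level-order: [5, 29, 25, 9, 21]


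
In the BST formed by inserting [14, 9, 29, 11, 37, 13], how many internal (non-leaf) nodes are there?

Tree built from: [14, 9, 29, 11, 37, 13]
Tree (level-order array): [14, 9, 29, None, 11, None, 37, None, 13]
Rule: An internal node has at least one child.
Per-node child counts:
  node 14: 2 child(ren)
  node 9: 1 child(ren)
  node 11: 1 child(ren)
  node 13: 0 child(ren)
  node 29: 1 child(ren)
  node 37: 0 child(ren)
Matching nodes: [14, 9, 11, 29]
Count of internal (non-leaf) nodes: 4


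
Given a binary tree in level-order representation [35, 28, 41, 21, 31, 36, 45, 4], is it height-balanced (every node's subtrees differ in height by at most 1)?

Tree (level-order array): [35, 28, 41, 21, 31, 36, 45, 4]
Definition: a tree is height-balanced if, at every node, |h(left) - h(right)| <= 1 (empty subtree has height -1).
Bottom-up per-node check:
  node 4: h_left=-1, h_right=-1, diff=0 [OK], height=0
  node 21: h_left=0, h_right=-1, diff=1 [OK], height=1
  node 31: h_left=-1, h_right=-1, diff=0 [OK], height=0
  node 28: h_left=1, h_right=0, diff=1 [OK], height=2
  node 36: h_left=-1, h_right=-1, diff=0 [OK], height=0
  node 45: h_left=-1, h_right=-1, diff=0 [OK], height=0
  node 41: h_left=0, h_right=0, diff=0 [OK], height=1
  node 35: h_left=2, h_right=1, diff=1 [OK], height=3
All nodes satisfy the balance condition.
Result: Balanced


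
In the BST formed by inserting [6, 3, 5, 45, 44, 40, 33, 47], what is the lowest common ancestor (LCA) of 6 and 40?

Tree insertion order: [6, 3, 5, 45, 44, 40, 33, 47]
Tree (level-order array): [6, 3, 45, None, 5, 44, 47, None, None, 40, None, None, None, 33]
In a BST, the LCA of p=6, q=40 is the first node v on the
root-to-leaf path with p <= v <= q (go left if both < v, right if both > v).
Walk from root:
  at 6: 6 <= 6 <= 40, this is the LCA
LCA = 6


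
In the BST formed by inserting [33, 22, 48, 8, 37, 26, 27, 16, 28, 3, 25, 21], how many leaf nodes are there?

Tree built from: [33, 22, 48, 8, 37, 26, 27, 16, 28, 3, 25, 21]
Tree (level-order array): [33, 22, 48, 8, 26, 37, None, 3, 16, 25, 27, None, None, None, None, None, 21, None, None, None, 28]
Rule: A leaf has 0 children.
Per-node child counts:
  node 33: 2 child(ren)
  node 22: 2 child(ren)
  node 8: 2 child(ren)
  node 3: 0 child(ren)
  node 16: 1 child(ren)
  node 21: 0 child(ren)
  node 26: 2 child(ren)
  node 25: 0 child(ren)
  node 27: 1 child(ren)
  node 28: 0 child(ren)
  node 48: 1 child(ren)
  node 37: 0 child(ren)
Matching nodes: [3, 21, 25, 28, 37]
Count of leaf nodes: 5


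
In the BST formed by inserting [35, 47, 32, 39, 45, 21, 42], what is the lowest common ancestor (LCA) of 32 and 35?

Tree insertion order: [35, 47, 32, 39, 45, 21, 42]
Tree (level-order array): [35, 32, 47, 21, None, 39, None, None, None, None, 45, 42]
In a BST, the LCA of p=32, q=35 is the first node v on the
root-to-leaf path with p <= v <= q (go left if both < v, right if both > v).
Walk from root:
  at 35: 32 <= 35 <= 35, this is the LCA
LCA = 35


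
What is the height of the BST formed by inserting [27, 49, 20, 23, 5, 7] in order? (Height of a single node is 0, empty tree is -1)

Insertion order: [27, 49, 20, 23, 5, 7]
Tree (level-order array): [27, 20, 49, 5, 23, None, None, None, 7]
Compute height bottom-up (empty subtree = -1):
  height(7) = 1 + max(-1, -1) = 0
  height(5) = 1 + max(-1, 0) = 1
  height(23) = 1 + max(-1, -1) = 0
  height(20) = 1 + max(1, 0) = 2
  height(49) = 1 + max(-1, -1) = 0
  height(27) = 1 + max(2, 0) = 3
Height = 3


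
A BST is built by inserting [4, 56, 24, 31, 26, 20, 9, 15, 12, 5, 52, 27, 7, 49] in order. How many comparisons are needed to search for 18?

Search path for 18: 4 -> 56 -> 24 -> 20 -> 9 -> 15
Found: False
Comparisons: 6


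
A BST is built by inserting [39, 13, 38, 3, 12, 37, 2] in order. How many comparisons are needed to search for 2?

Search path for 2: 39 -> 13 -> 3 -> 2
Found: True
Comparisons: 4


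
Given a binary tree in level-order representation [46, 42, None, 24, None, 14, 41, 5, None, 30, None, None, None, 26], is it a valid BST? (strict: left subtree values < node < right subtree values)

Level-order array: [46, 42, None, 24, None, 14, 41, 5, None, 30, None, None, None, 26]
Validate using subtree bounds (lo, hi): at each node, require lo < value < hi,
then recurse left with hi=value and right with lo=value.
Preorder trace (stopping at first violation):
  at node 46 with bounds (-inf, +inf): OK
  at node 42 with bounds (-inf, 46): OK
  at node 24 with bounds (-inf, 42): OK
  at node 14 with bounds (-inf, 24): OK
  at node 5 with bounds (-inf, 14): OK
  at node 41 with bounds (24, 42): OK
  at node 30 with bounds (24, 41): OK
  at node 26 with bounds (24, 30): OK
No violation found at any node.
Result: Valid BST


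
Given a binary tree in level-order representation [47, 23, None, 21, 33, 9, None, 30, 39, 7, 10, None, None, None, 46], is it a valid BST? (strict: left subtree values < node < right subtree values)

Level-order array: [47, 23, None, 21, 33, 9, None, 30, 39, 7, 10, None, None, None, 46]
Validate using subtree bounds (lo, hi): at each node, require lo < value < hi,
then recurse left with hi=value and right with lo=value.
Preorder trace (stopping at first violation):
  at node 47 with bounds (-inf, +inf): OK
  at node 23 with bounds (-inf, 47): OK
  at node 21 with bounds (-inf, 23): OK
  at node 9 with bounds (-inf, 21): OK
  at node 7 with bounds (-inf, 9): OK
  at node 10 with bounds (9, 21): OK
  at node 33 with bounds (23, 47): OK
  at node 30 with bounds (23, 33): OK
  at node 39 with bounds (33, 47): OK
  at node 46 with bounds (39, 47): OK
No violation found at any node.
Result: Valid BST


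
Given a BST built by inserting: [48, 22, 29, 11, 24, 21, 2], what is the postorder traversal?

Tree insertion order: [48, 22, 29, 11, 24, 21, 2]
Tree (level-order array): [48, 22, None, 11, 29, 2, 21, 24]
Postorder traversal: [2, 21, 11, 24, 29, 22, 48]


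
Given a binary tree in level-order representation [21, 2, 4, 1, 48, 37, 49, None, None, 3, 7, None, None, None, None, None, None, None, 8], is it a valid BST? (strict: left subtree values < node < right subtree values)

Level-order array: [21, 2, 4, 1, 48, 37, 49, None, None, 3, 7, None, None, None, None, None, None, None, 8]
Validate using subtree bounds (lo, hi): at each node, require lo < value < hi,
then recurse left with hi=value and right with lo=value.
Preorder trace (stopping at first violation):
  at node 21 with bounds (-inf, +inf): OK
  at node 2 with bounds (-inf, 21): OK
  at node 1 with bounds (-inf, 2): OK
  at node 48 with bounds (2, 21): VIOLATION
Node 48 violates its bound: not (2 < 48 < 21).
Result: Not a valid BST


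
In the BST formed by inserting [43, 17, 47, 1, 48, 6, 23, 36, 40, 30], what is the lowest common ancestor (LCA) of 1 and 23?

Tree insertion order: [43, 17, 47, 1, 48, 6, 23, 36, 40, 30]
Tree (level-order array): [43, 17, 47, 1, 23, None, 48, None, 6, None, 36, None, None, None, None, 30, 40]
In a BST, the LCA of p=1, q=23 is the first node v on the
root-to-leaf path with p <= v <= q (go left if both < v, right if both > v).
Walk from root:
  at 43: both 1 and 23 < 43, go left
  at 17: 1 <= 17 <= 23, this is the LCA
LCA = 17


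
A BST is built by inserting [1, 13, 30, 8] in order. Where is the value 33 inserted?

Starting tree (level order): [1, None, 13, 8, 30]
Insertion path: 1 -> 13 -> 30
Result: insert 33 as right child of 30
Final tree (level order): [1, None, 13, 8, 30, None, None, None, 33]


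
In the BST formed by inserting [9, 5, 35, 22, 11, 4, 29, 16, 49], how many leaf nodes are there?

Tree built from: [9, 5, 35, 22, 11, 4, 29, 16, 49]
Tree (level-order array): [9, 5, 35, 4, None, 22, 49, None, None, 11, 29, None, None, None, 16]
Rule: A leaf has 0 children.
Per-node child counts:
  node 9: 2 child(ren)
  node 5: 1 child(ren)
  node 4: 0 child(ren)
  node 35: 2 child(ren)
  node 22: 2 child(ren)
  node 11: 1 child(ren)
  node 16: 0 child(ren)
  node 29: 0 child(ren)
  node 49: 0 child(ren)
Matching nodes: [4, 16, 29, 49]
Count of leaf nodes: 4


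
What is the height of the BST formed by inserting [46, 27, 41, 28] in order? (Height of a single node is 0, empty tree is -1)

Insertion order: [46, 27, 41, 28]
Tree (level-order array): [46, 27, None, None, 41, 28]
Compute height bottom-up (empty subtree = -1):
  height(28) = 1 + max(-1, -1) = 0
  height(41) = 1 + max(0, -1) = 1
  height(27) = 1 + max(-1, 1) = 2
  height(46) = 1 + max(2, -1) = 3
Height = 3


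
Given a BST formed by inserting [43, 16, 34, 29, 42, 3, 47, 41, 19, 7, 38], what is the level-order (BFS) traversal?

Tree insertion order: [43, 16, 34, 29, 42, 3, 47, 41, 19, 7, 38]
Tree (level-order array): [43, 16, 47, 3, 34, None, None, None, 7, 29, 42, None, None, 19, None, 41, None, None, None, 38]
BFS from the root, enqueuing left then right child of each popped node:
  queue [43] -> pop 43, enqueue [16, 47], visited so far: [43]
  queue [16, 47] -> pop 16, enqueue [3, 34], visited so far: [43, 16]
  queue [47, 3, 34] -> pop 47, enqueue [none], visited so far: [43, 16, 47]
  queue [3, 34] -> pop 3, enqueue [7], visited so far: [43, 16, 47, 3]
  queue [34, 7] -> pop 34, enqueue [29, 42], visited so far: [43, 16, 47, 3, 34]
  queue [7, 29, 42] -> pop 7, enqueue [none], visited so far: [43, 16, 47, 3, 34, 7]
  queue [29, 42] -> pop 29, enqueue [19], visited so far: [43, 16, 47, 3, 34, 7, 29]
  queue [42, 19] -> pop 42, enqueue [41], visited so far: [43, 16, 47, 3, 34, 7, 29, 42]
  queue [19, 41] -> pop 19, enqueue [none], visited so far: [43, 16, 47, 3, 34, 7, 29, 42, 19]
  queue [41] -> pop 41, enqueue [38], visited so far: [43, 16, 47, 3, 34, 7, 29, 42, 19, 41]
  queue [38] -> pop 38, enqueue [none], visited so far: [43, 16, 47, 3, 34, 7, 29, 42, 19, 41, 38]
Result: [43, 16, 47, 3, 34, 7, 29, 42, 19, 41, 38]


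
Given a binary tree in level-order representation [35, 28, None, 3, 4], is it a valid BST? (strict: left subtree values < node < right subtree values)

Level-order array: [35, 28, None, 3, 4]
Validate using subtree bounds (lo, hi): at each node, require lo < value < hi,
then recurse left with hi=value and right with lo=value.
Preorder trace (stopping at first violation):
  at node 35 with bounds (-inf, +inf): OK
  at node 28 with bounds (-inf, 35): OK
  at node 3 with bounds (-inf, 28): OK
  at node 4 with bounds (28, 35): VIOLATION
Node 4 violates its bound: not (28 < 4 < 35).
Result: Not a valid BST


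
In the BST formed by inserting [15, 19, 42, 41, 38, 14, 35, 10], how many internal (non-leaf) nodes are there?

Tree built from: [15, 19, 42, 41, 38, 14, 35, 10]
Tree (level-order array): [15, 14, 19, 10, None, None, 42, None, None, 41, None, 38, None, 35]
Rule: An internal node has at least one child.
Per-node child counts:
  node 15: 2 child(ren)
  node 14: 1 child(ren)
  node 10: 0 child(ren)
  node 19: 1 child(ren)
  node 42: 1 child(ren)
  node 41: 1 child(ren)
  node 38: 1 child(ren)
  node 35: 0 child(ren)
Matching nodes: [15, 14, 19, 42, 41, 38]
Count of internal (non-leaf) nodes: 6


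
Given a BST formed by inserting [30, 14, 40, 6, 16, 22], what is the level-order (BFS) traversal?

Tree insertion order: [30, 14, 40, 6, 16, 22]
Tree (level-order array): [30, 14, 40, 6, 16, None, None, None, None, None, 22]
BFS from the root, enqueuing left then right child of each popped node:
  queue [30] -> pop 30, enqueue [14, 40], visited so far: [30]
  queue [14, 40] -> pop 14, enqueue [6, 16], visited so far: [30, 14]
  queue [40, 6, 16] -> pop 40, enqueue [none], visited so far: [30, 14, 40]
  queue [6, 16] -> pop 6, enqueue [none], visited so far: [30, 14, 40, 6]
  queue [16] -> pop 16, enqueue [22], visited so far: [30, 14, 40, 6, 16]
  queue [22] -> pop 22, enqueue [none], visited so far: [30, 14, 40, 6, 16, 22]
Result: [30, 14, 40, 6, 16, 22]


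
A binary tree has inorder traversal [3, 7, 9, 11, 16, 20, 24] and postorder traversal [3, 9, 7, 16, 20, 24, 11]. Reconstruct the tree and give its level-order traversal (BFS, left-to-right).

Inorder:   [3, 7, 9, 11, 16, 20, 24]
Postorder: [3, 9, 7, 16, 20, 24, 11]
Algorithm: postorder visits root last, so walk postorder right-to-left;
each value is the root of the current inorder slice — split it at that
value, recurse on the right subtree first, then the left.
Recursive splits:
  root=11; inorder splits into left=[3, 7, 9], right=[16, 20, 24]
  root=24; inorder splits into left=[16, 20], right=[]
  root=20; inorder splits into left=[16], right=[]
  root=16; inorder splits into left=[], right=[]
  root=7; inorder splits into left=[3], right=[9]
  root=9; inorder splits into left=[], right=[]
  root=3; inorder splits into left=[], right=[]
Reconstructed level-order: [11, 7, 24, 3, 9, 20, 16]


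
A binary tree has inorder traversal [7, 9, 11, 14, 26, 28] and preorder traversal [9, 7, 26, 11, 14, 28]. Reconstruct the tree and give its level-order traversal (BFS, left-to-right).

Inorder:  [7, 9, 11, 14, 26, 28]
Preorder: [9, 7, 26, 11, 14, 28]
Algorithm: preorder visits root first, so consume preorder in order;
for each root, split the current inorder slice at that value into
left-subtree inorder and right-subtree inorder, then recurse.
Recursive splits:
  root=9; inorder splits into left=[7], right=[11, 14, 26, 28]
  root=7; inorder splits into left=[], right=[]
  root=26; inorder splits into left=[11, 14], right=[28]
  root=11; inorder splits into left=[], right=[14]
  root=14; inorder splits into left=[], right=[]
  root=28; inorder splits into left=[], right=[]
Reconstructed level-order: [9, 7, 26, 11, 28, 14]


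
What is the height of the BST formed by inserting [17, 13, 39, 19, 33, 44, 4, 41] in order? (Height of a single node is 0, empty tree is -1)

Insertion order: [17, 13, 39, 19, 33, 44, 4, 41]
Tree (level-order array): [17, 13, 39, 4, None, 19, 44, None, None, None, 33, 41]
Compute height bottom-up (empty subtree = -1):
  height(4) = 1 + max(-1, -1) = 0
  height(13) = 1 + max(0, -1) = 1
  height(33) = 1 + max(-1, -1) = 0
  height(19) = 1 + max(-1, 0) = 1
  height(41) = 1 + max(-1, -1) = 0
  height(44) = 1 + max(0, -1) = 1
  height(39) = 1 + max(1, 1) = 2
  height(17) = 1 + max(1, 2) = 3
Height = 3


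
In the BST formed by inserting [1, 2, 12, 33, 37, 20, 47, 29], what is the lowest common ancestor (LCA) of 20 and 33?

Tree insertion order: [1, 2, 12, 33, 37, 20, 47, 29]
Tree (level-order array): [1, None, 2, None, 12, None, 33, 20, 37, None, 29, None, 47]
In a BST, the LCA of p=20, q=33 is the first node v on the
root-to-leaf path with p <= v <= q (go left if both < v, right if both > v).
Walk from root:
  at 1: both 20 and 33 > 1, go right
  at 2: both 20 and 33 > 2, go right
  at 12: both 20 and 33 > 12, go right
  at 33: 20 <= 33 <= 33, this is the LCA
LCA = 33


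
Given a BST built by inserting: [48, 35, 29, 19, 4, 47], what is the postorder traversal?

Tree insertion order: [48, 35, 29, 19, 4, 47]
Tree (level-order array): [48, 35, None, 29, 47, 19, None, None, None, 4]
Postorder traversal: [4, 19, 29, 47, 35, 48]


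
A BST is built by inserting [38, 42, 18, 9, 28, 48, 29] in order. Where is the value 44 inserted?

Starting tree (level order): [38, 18, 42, 9, 28, None, 48, None, None, None, 29]
Insertion path: 38 -> 42 -> 48
Result: insert 44 as left child of 48
Final tree (level order): [38, 18, 42, 9, 28, None, 48, None, None, None, 29, 44]


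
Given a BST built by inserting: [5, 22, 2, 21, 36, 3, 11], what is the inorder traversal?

Tree insertion order: [5, 22, 2, 21, 36, 3, 11]
Tree (level-order array): [5, 2, 22, None, 3, 21, 36, None, None, 11]
Inorder traversal: [2, 3, 5, 11, 21, 22, 36]


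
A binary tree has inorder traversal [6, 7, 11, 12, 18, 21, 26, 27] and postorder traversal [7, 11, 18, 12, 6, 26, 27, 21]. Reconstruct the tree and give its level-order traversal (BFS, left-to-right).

Inorder:   [6, 7, 11, 12, 18, 21, 26, 27]
Postorder: [7, 11, 18, 12, 6, 26, 27, 21]
Algorithm: postorder visits root last, so walk postorder right-to-left;
each value is the root of the current inorder slice — split it at that
value, recurse on the right subtree first, then the left.
Recursive splits:
  root=21; inorder splits into left=[6, 7, 11, 12, 18], right=[26, 27]
  root=27; inorder splits into left=[26], right=[]
  root=26; inorder splits into left=[], right=[]
  root=6; inorder splits into left=[], right=[7, 11, 12, 18]
  root=12; inorder splits into left=[7, 11], right=[18]
  root=18; inorder splits into left=[], right=[]
  root=11; inorder splits into left=[7], right=[]
  root=7; inorder splits into left=[], right=[]
Reconstructed level-order: [21, 6, 27, 12, 26, 11, 18, 7]


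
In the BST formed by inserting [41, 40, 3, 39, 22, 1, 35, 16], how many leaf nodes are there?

Tree built from: [41, 40, 3, 39, 22, 1, 35, 16]
Tree (level-order array): [41, 40, None, 3, None, 1, 39, None, None, 22, None, 16, 35]
Rule: A leaf has 0 children.
Per-node child counts:
  node 41: 1 child(ren)
  node 40: 1 child(ren)
  node 3: 2 child(ren)
  node 1: 0 child(ren)
  node 39: 1 child(ren)
  node 22: 2 child(ren)
  node 16: 0 child(ren)
  node 35: 0 child(ren)
Matching nodes: [1, 16, 35]
Count of leaf nodes: 3


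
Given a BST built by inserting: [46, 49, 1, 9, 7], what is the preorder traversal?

Tree insertion order: [46, 49, 1, 9, 7]
Tree (level-order array): [46, 1, 49, None, 9, None, None, 7]
Preorder traversal: [46, 1, 9, 7, 49]


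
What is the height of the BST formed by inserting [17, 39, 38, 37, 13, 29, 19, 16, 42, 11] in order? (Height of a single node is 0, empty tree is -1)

Insertion order: [17, 39, 38, 37, 13, 29, 19, 16, 42, 11]
Tree (level-order array): [17, 13, 39, 11, 16, 38, 42, None, None, None, None, 37, None, None, None, 29, None, 19]
Compute height bottom-up (empty subtree = -1):
  height(11) = 1 + max(-1, -1) = 0
  height(16) = 1 + max(-1, -1) = 0
  height(13) = 1 + max(0, 0) = 1
  height(19) = 1 + max(-1, -1) = 0
  height(29) = 1 + max(0, -1) = 1
  height(37) = 1 + max(1, -1) = 2
  height(38) = 1 + max(2, -1) = 3
  height(42) = 1 + max(-1, -1) = 0
  height(39) = 1 + max(3, 0) = 4
  height(17) = 1 + max(1, 4) = 5
Height = 5


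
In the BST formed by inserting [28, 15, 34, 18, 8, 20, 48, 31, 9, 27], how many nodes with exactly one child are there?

Tree built from: [28, 15, 34, 18, 8, 20, 48, 31, 9, 27]
Tree (level-order array): [28, 15, 34, 8, 18, 31, 48, None, 9, None, 20, None, None, None, None, None, None, None, 27]
Rule: These are nodes with exactly 1 non-null child.
Per-node child counts:
  node 28: 2 child(ren)
  node 15: 2 child(ren)
  node 8: 1 child(ren)
  node 9: 0 child(ren)
  node 18: 1 child(ren)
  node 20: 1 child(ren)
  node 27: 0 child(ren)
  node 34: 2 child(ren)
  node 31: 0 child(ren)
  node 48: 0 child(ren)
Matching nodes: [8, 18, 20]
Count of nodes with exactly one child: 3


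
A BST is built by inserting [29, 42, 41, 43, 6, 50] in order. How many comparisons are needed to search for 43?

Search path for 43: 29 -> 42 -> 43
Found: True
Comparisons: 3


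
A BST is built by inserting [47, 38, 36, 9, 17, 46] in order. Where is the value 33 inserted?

Starting tree (level order): [47, 38, None, 36, 46, 9, None, None, None, None, 17]
Insertion path: 47 -> 38 -> 36 -> 9 -> 17
Result: insert 33 as right child of 17
Final tree (level order): [47, 38, None, 36, 46, 9, None, None, None, None, 17, None, 33]


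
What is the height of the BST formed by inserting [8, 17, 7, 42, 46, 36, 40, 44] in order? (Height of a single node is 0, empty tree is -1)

Insertion order: [8, 17, 7, 42, 46, 36, 40, 44]
Tree (level-order array): [8, 7, 17, None, None, None, 42, 36, 46, None, 40, 44]
Compute height bottom-up (empty subtree = -1):
  height(7) = 1 + max(-1, -1) = 0
  height(40) = 1 + max(-1, -1) = 0
  height(36) = 1 + max(-1, 0) = 1
  height(44) = 1 + max(-1, -1) = 0
  height(46) = 1 + max(0, -1) = 1
  height(42) = 1 + max(1, 1) = 2
  height(17) = 1 + max(-1, 2) = 3
  height(8) = 1 + max(0, 3) = 4
Height = 4


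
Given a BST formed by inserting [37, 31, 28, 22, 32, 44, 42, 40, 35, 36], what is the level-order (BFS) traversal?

Tree insertion order: [37, 31, 28, 22, 32, 44, 42, 40, 35, 36]
Tree (level-order array): [37, 31, 44, 28, 32, 42, None, 22, None, None, 35, 40, None, None, None, None, 36]
BFS from the root, enqueuing left then right child of each popped node:
  queue [37] -> pop 37, enqueue [31, 44], visited so far: [37]
  queue [31, 44] -> pop 31, enqueue [28, 32], visited so far: [37, 31]
  queue [44, 28, 32] -> pop 44, enqueue [42], visited so far: [37, 31, 44]
  queue [28, 32, 42] -> pop 28, enqueue [22], visited so far: [37, 31, 44, 28]
  queue [32, 42, 22] -> pop 32, enqueue [35], visited so far: [37, 31, 44, 28, 32]
  queue [42, 22, 35] -> pop 42, enqueue [40], visited so far: [37, 31, 44, 28, 32, 42]
  queue [22, 35, 40] -> pop 22, enqueue [none], visited so far: [37, 31, 44, 28, 32, 42, 22]
  queue [35, 40] -> pop 35, enqueue [36], visited so far: [37, 31, 44, 28, 32, 42, 22, 35]
  queue [40, 36] -> pop 40, enqueue [none], visited so far: [37, 31, 44, 28, 32, 42, 22, 35, 40]
  queue [36] -> pop 36, enqueue [none], visited so far: [37, 31, 44, 28, 32, 42, 22, 35, 40, 36]
Result: [37, 31, 44, 28, 32, 42, 22, 35, 40, 36]


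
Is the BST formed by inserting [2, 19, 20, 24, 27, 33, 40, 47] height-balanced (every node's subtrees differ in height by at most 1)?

Tree (level-order array): [2, None, 19, None, 20, None, 24, None, 27, None, 33, None, 40, None, 47]
Definition: a tree is height-balanced if, at every node, |h(left) - h(right)| <= 1 (empty subtree has height -1).
Bottom-up per-node check:
  node 47: h_left=-1, h_right=-1, diff=0 [OK], height=0
  node 40: h_left=-1, h_right=0, diff=1 [OK], height=1
  node 33: h_left=-1, h_right=1, diff=2 [FAIL (|-1-1|=2 > 1)], height=2
  node 27: h_left=-1, h_right=2, diff=3 [FAIL (|-1-2|=3 > 1)], height=3
  node 24: h_left=-1, h_right=3, diff=4 [FAIL (|-1-3|=4 > 1)], height=4
  node 20: h_left=-1, h_right=4, diff=5 [FAIL (|-1-4|=5 > 1)], height=5
  node 19: h_left=-1, h_right=5, diff=6 [FAIL (|-1-5|=6 > 1)], height=6
  node 2: h_left=-1, h_right=6, diff=7 [FAIL (|-1-6|=7 > 1)], height=7
Node 33 violates the condition: |-1 - 1| = 2 > 1.
Result: Not balanced


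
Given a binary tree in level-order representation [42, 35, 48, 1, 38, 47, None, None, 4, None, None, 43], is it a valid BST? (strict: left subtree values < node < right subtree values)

Level-order array: [42, 35, 48, 1, 38, 47, None, None, 4, None, None, 43]
Validate using subtree bounds (lo, hi): at each node, require lo < value < hi,
then recurse left with hi=value and right with lo=value.
Preorder trace (stopping at first violation):
  at node 42 with bounds (-inf, +inf): OK
  at node 35 with bounds (-inf, 42): OK
  at node 1 with bounds (-inf, 35): OK
  at node 4 with bounds (1, 35): OK
  at node 38 with bounds (35, 42): OK
  at node 48 with bounds (42, +inf): OK
  at node 47 with bounds (42, 48): OK
  at node 43 with bounds (42, 47): OK
No violation found at any node.
Result: Valid BST


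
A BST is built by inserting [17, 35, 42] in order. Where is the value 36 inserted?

Starting tree (level order): [17, None, 35, None, 42]
Insertion path: 17 -> 35 -> 42
Result: insert 36 as left child of 42
Final tree (level order): [17, None, 35, None, 42, 36]


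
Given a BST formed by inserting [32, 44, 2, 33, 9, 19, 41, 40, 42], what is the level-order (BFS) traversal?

Tree insertion order: [32, 44, 2, 33, 9, 19, 41, 40, 42]
Tree (level-order array): [32, 2, 44, None, 9, 33, None, None, 19, None, 41, None, None, 40, 42]
BFS from the root, enqueuing left then right child of each popped node:
  queue [32] -> pop 32, enqueue [2, 44], visited so far: [32]
  queue [2, 44] -> pop 2, enqueue [9], visited so far: [32, 2]
  queue [44, 9] -> pop 44, enqueue [33], visited so far: [32, 2, 44]
  queue [9, 33] -> pop 9, enqueue [19], visited so far: [32, 2, 44, 9]
  queue [33, 19] -> pop 33, enqueue [41], visited so far: [32, 2, 44, 9, 33]
  queue [19, 41] -> pop 19, enqueue [none], visited so far: [32, 2, 44, 9, 33, 19]
  queue [41] -> pop 41, enqueue [40, 42], visited so far: [32, 2, 44, 9, 33, 19, 41]
  queue [40, 42] -> pop 40, enqueue [none], visited so far: [32, 2, 44, 9, 33, 19, 41, 40]
  queue [42] -> pop 42, enqueue [none], visited so far: [32, 2, 44, 9, 33, 19, 41, 40, 42]
Result: [32, 2, 44, 9, 33, 19, 41, 40, 42]


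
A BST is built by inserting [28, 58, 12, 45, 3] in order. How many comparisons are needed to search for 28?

Search path for 28: 28
Found: True
Comparisons: 1


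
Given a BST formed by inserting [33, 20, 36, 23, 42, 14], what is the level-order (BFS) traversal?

Tree insertion order: [33, 20, 36, 23, 42, 14]
Tree (level-order array): [33, 20, 36, 14, 23, None, 42]
BFS from the root, enqueuing left then right child of each popped node:
  queue [33] -> pop 33, enqueue [20, 36], visited so far: [33]
  queue [20, 36] -> pop 20, enqueue [14, 23], visited so far: [33, 20]
  queue [36, 14, 23] -> pop 36, enqueue [42], visited so far: [33, 20, 36]
  queue [14, 23, 42] -> pop 14, enqueue [none], visited so far: [33, 20, 36, 14]
  queue [23, 42] -> pop 23, enqueue [none], visited so far: [33, 20, 36, 14, 23]
  queue [42] -> pop 42, enqueue [none], visited so far: [33, 20, 36, 14, 23, 42]
Result: [33, 20, 36, 14, 23, 42]


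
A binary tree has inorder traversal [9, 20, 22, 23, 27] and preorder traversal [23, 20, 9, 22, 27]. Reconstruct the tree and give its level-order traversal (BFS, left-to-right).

Inorder:  [9, 20, 22, 23, 27]
Preorder: [23, 20, 9, 22, 27]
Algorithm: preorder visits root first, so consume preorder in order;
for each root, split the current inorder slice at that value into
left-subtree inorder and right-subtree inorder, then recurse.
Recursive splits:
  root=23; inorder splits into left=[9, 20, 22], right=[27]
  root=20; inorder splits into left=[9], right=[22]
  root=9; inorder splits into left=[], right=[]
  root=22; inorder splits into left=[], right=[]
  root=27; inorder splits into left=[], right=[]
Reconstructed level-order: [23, 20, 27, 9, 22]


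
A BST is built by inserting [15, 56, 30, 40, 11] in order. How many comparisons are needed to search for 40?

Search path for 40: 15 -> 56 -> 30 -> 40
Found: True
Comparisons: 4


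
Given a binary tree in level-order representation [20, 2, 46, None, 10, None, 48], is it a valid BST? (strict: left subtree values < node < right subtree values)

Level-order array: [20, 2, 46, None, 10, None, 48]
Validate using subtree bounds (lo, hi): at each node, require lo < value < hi,
then recurse left with hi=value and right with lo=value.
Preorder trace (stopping at first violation):
  at node 20 with bounds (-inf, +inf): OK
  at node 2 with bounds (-inf, 20): OK
  at node 10 with bounds (2, 20): OK
  at node 46 with bounds (20, +inf): OK
  at node 48 with bounds (46, +inf): OK
No violation found at any node.
Result: Valid BST


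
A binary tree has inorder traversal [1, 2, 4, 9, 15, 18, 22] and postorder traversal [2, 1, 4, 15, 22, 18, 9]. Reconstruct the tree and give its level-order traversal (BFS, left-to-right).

Inorder:   [1, 2, 4, 9, 15, 18, 22]
Postorder: [2, 1, 4, 15, 22, 18, 9]
Algorithm: postorder visits root last, so walk postorder right-to-left;
each value is the root of the current inorder slice — split it at that
value, recurse on the right subtree first, then the left.
Recursive splits:
  root=9; inorder splits into left=[1, 2, 4], right=[15, 18, 22]
  root=18; inorder splits into left=[15], right=[22]
  root=22; inorder splits into left=[], right=[]
  root=15; inorder splits into left=[], right=[]
  root=4; inorder splits into left=[1, 2], right=[]
  root=1; inorder splits into left=[], right=[2]
  root=2; inorder splits into left=[], right=[]
Reconstructed level-order: [9, 4, 18, 1, 15, 22, 2]


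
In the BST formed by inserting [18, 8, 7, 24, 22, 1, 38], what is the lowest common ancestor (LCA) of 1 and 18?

Tree insertion order: [18, 8, 7, 24, 22, 1, 38]
Tree (level-order array): [18, 8, 24, 7, None, 22, 38, 1]
In a BST, the LCA of p=1, q=18 is the first node v on the
root-to-leaf path with p <= v <= q (go left if both < v, right if both > v).
Walk from root:
  at 18: 1 <= 18 <= 18, this is the LCA
LCA = 18


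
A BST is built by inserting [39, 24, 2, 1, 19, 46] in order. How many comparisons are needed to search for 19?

Search path for 19: 39 -> 24 -> 2 -> 19
Found: True
Comparisons: 4


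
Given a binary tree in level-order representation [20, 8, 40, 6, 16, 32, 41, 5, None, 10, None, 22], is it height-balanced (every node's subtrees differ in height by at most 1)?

Tree (level-order array): [20, 8, 40, 6, 16, 32, 41, 5, None, 10, None, 22]
Definition: a tree is height-balanced if, at every node, |h(left) - h(right)| <= 1 (empty subtree has height -1).
Bottom-up per-node check:
  node 5: h_left=-1, h_right=-1, diff=0 [OK], height=0
  node 6: h_left=0, h_right=-1, diff=1 [OK], height=1
  node 10: h_left=-1, h_right=-1, diff=0 [OK], height=0
  node 16: h_left=0, h_right=-1, diff=1 [OK], height=1
  node 8: h_left=1, h_right=1, diff=0 [OK], height=2
  node 22: h_left=-1, h_right=-1, diff=0 [OK], height=0
  node 32: h_left=0, h_right=-1, diff=1 [OK], height=1
  node 41: h_left=-1, h_right=-1, diff=0 [OK], height=0
  node 40: h_left=1, h_right=0, diff=1 [OK], height=2
  node 20: h_left=2, h_right=2, diff=0 [OK], height=3
All nodes satisfy the balance condition.
Result: Balanced


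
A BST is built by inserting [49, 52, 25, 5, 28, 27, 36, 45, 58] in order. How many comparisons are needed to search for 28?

Search path for 28: 49 -> 25 -> 28
Found: True
Comparisons: 3


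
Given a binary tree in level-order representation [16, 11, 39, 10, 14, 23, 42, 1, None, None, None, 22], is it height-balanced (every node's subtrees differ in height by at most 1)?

Tree (level-order array): [16, 11, 39, 10, 14, 23, 42, 1, None, None, None, 22]
Definition: a tree is height-balanced if, at every node, |h(left) - h(right)| <= 1 (empty subtree has height -1).
Bottom-up per-node check:
  node 1: h_left=-1, h_right=-1, diff=0 [OK], height=0
  node 10: h_left=0, h_right=-1, diff=1 [OK], height=1
  node 14: h_left=-1, h_right=-1, diff=0 [OK], height=0
  node 11: h_left=1, h_right=0, diff=1 [OK], height=2
  node 22: h_left=-1, h_right=-1, diff=0 [OK], height=0
  node 23: h_left=0, h_right=-1, diff=1 [OK], height=1
  node 42: h_left=-1, h_right=-1, diff=0 [OK], height=0
  node 39: h_left=1, h_right=0, diff=1 [OK], height=2
  node 16: h_left=2, h_right=2, diff=0 [OK], height=3
All nodes satisfy the balance condition.
Result: Balanced


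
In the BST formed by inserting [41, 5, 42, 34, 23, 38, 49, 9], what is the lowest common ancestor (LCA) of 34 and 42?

Tree insertion order: [41, 5, 42, 34, 23, 38, 49, 9]
Tree (level-order array): [41, 5, 42, None, 34, None, 49, 23, 38, None, None, 9]
In a BST, the LCA of p=34, q=42 is the first node v on the
root-to-leaf path with p <= v <= q (go left if both < v, right if both > v).
Walk from root:
  at 41: 34 <= 41 <= 42, this is the LCA
LCA = 41


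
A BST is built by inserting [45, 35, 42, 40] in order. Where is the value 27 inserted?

Starting tree (level order): [45, 35, None, None, 42, 40]
Insertion path: 45 -> 35
Result: insert 27 as left child of 35
Final tree (level order): [45, 35, None, 27, 42, None, None, 40]


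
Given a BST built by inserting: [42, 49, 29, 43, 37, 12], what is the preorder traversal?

Tree insertion order: [42, 49, 29, 43, 37, 12]
Tree (level-order array): [42, 29, 49, 12, 37, 43]
Preorder traversal: [42, 29, 12, 37, 49, 43]


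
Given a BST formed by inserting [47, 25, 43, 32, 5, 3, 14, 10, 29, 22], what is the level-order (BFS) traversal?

Tree insertion order: [47, 25, 43, 32, 5, 3, 14, 10, 29, 22]
Tree (level-order array): [47, 25, None, 5, 43, 3, 14, 32, None, None, None, 10, 22, 29]
BFS from the root, enqueuing left then right child of each popped node:
  queue [47] -> pop 47, enqueue [25], visited so far: [47]
  queue [25] -> pop 25, enqueue [5, 43], visited so far: [47, 25]
  queue [5, 43] -> pop 5, enqueue [3, 14], visited so far: [47, 25, 5]
  queue [43, 3, 14] -> pop 43, enqueue [32], visited so far: [47, 25, 5, 43]
  queue [3, 14, 32] -> pop 3, enqueue [none], visited so far: [47, 25, 5, 43, 3]
  queue [14, 32] -> pop 14, enqueue [10, 22], visited so far: [47, 25, 5, 43, 3, 14]
  queue [32, 10, 22] -> pop 32, enqueue [29], visited so far: [47, 25, 5, 43, 3, 14, 32]
  queue [10, 22, 29] -> pop 10, enqueue [none], visited so far: [47, 25, 5, 43, 3, 14, 32, 10]
  queue [22, 29] -> pop 22, enqueue [none], visited so far: [47, 25, 5, 43, 3, 14, 32, 10, 22]
  queue [29] -> pop 29, enqueue [none], visited so far: [47, 25, 5, 43, 3, 14, 32, 10, 22, 29]
Result: [47, 25, 5, 43, 3, 14, 32, 10, 22, 29]


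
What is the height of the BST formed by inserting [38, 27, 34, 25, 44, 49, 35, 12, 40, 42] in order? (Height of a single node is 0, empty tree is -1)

Insertion order: [38, 27, 34, 25, 44, 49, 35, 12, 40, 42]
Tree (level-order array): [38, 27, 44, 25, 34, 40, 49, 12, None, None, 35, None, 42]
Compute height bottom-up (empty subtree = -1):
  height(12) = 1 + max(-1, -1) = 0
  height(25) = 1 + max(0, -1) = 1
  height(35) = 1 + max(-1, -1) = 0
  height(34) = 1 + max(-1, 0) = 1
  height(27) = 1 + max(1, 1) = 2
  height(42) = 1 + max(-1, -1) = 0
  height(40) = 1 + max(-1, 0) = 1
  height(49) = 1 + max(-1, -1) = 0
  height(44) = 1 + max(1, 0) = 2
  height(38) = 1 + max(2, 2) = 3
Height = 3


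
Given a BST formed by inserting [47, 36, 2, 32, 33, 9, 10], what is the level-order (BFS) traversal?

Tree insertion order: [47, 36, 2, 32, 33, 9, 10]
Tree (level-order array): [47, 36, None, 2, None, None, 32, 9, 33, None, 10]
BFS from the root, enqueuing left then right child of each popped node:
  queue [47] -> pop 47, enqueue [36], visited so far: [47]
  queue [36] -> pop 36, enqueue [2], visited so far: [47, 36]
  queue [2] -> pop 2, enqueue [32], visited so far: [47, 36, 2]
  queue [32] -> pop 32, enqueue [9, 33], visited so far: [47, 36, 2, 32]
  queue [9, 33] -> pop 9, enqueue [10], visited so far: [47, 36, 2, 32, 9]
  queue [33, 10] -> pop 33, enqueue [none], visited so far: [47, 36, 2, 32, 9, 33]
  queue [10] -> pop 10, enqueue [none], visited so far: [47, 36, 2, 32, 9, 33, 10]
Result: [47, 36, 2, 32, 9, 33, 10]


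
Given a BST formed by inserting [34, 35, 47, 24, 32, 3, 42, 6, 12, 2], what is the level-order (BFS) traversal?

Tree insertion order: [34, 35, 47, 24, 32, 3, 42, 6, 12, 2]
Tree (level-order array): [34, 24, 35, 3, 32, None, 47, 2, 6, None, None, 42, None, None, None, None, 12]
BFS from the root, enqueuing left then right child of each popped node:
  queue [34] -> pop 34, enqueue [24, 35], visited so far: [34]
  queue [24, 35] -> pop 24, enqueue [3, 32], visited so far: [34, 24]
  queue [35, 3, 32] -> pop 35, enqueue [47], visited so far: [34, 24, 35]
  queue [3, 32, 47] -> pop 3, enqueue [2, 6], visited so far: [34, 24, 35, 3]
  queue [32, 47, 2, 6] -> pop 32, enqueue [none], visited so far: [34, 24, 35, 3, 32]
  queue [47, 2, 6] -> pop 47, enqueue [42], visited so far: [34, 24, 35, 3, 32, 47]
  queue [2, 6, 42] -> pop 2, enqueue [none], visited so far: [34, 24, 35, 3, 32, 47, 2]
  queue [6, 42] -> pop 6, enqueue [12], visited so far: [34, 24, 35, 3, 32, 47, 2, 6]
  queue [42, 12] -> pop 42, enqueue [none], visited so far: [34, 24, 35, 3, 32, 47, 2, 6, 42]
  queue [12] -> pop 12, enqueue [none], visited so far: [34, 24, 35, 3, 32, 47, 2, 6, 42, 12]
Result: [34, 24, 35, 3, 32, 47, 2, 6, 42, 12]


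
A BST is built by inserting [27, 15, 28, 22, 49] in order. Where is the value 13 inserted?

Starting tree (level order): [27, 15, 28, None, 22, None, 49]
Insertion path: 27 -> 15
Result: insert 13 as left child of 15
Final tree (level order): [27, 15, 28, 13, 22, None, 49]


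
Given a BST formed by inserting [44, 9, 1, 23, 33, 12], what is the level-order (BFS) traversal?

Tree insertion order: [44, 9, 1, 23, 33, 12]
Tree (level-order array): [44, 9, None, 1, 23, None, None, 12, 33]
BFS from the root, enqueuing left then right child of each popped node:
  queue [44] -> pop 44, enqueue [9], visited so far: [44]
  queue [9] -> pop 9, enqueue [1, 23], visited so far: [44, 9]
  queue [1, 23] -> pop 1, enqueue [none], visited so far: [44, 9, 1]
  queue [23] -> pop 23, enqueue [12, 33], visited so far: [44, 9, 1, 23]
  queue [12, 33] -> pop 12, enqueue [none], visited so far: [44, 9, 1, 23, 12]
  queue [33] -> pop 33, enqueue [none], visited so far: [44, 9, 1, 23, 12, 33]
Result: [44, 9, 1, 23, 12, 33]


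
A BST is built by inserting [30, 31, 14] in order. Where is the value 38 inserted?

Starting tree (level order): [30, 14, 31]
Insertion path: 30 -> 31
Result: insert 38 as right child of 31
Final tree (level order): [30, 14, 31, None, None, None, 38]


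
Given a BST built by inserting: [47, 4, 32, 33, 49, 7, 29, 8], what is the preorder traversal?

Tree insertion order: [47, 4, 32, 33, 49, 7, 29, 8]
Tree (level-order array): [47, 4, 49, None, 32, None, None, 7, 33, None, 29, None, None, 8]
Preorder traversal: [47, 4, 32, 7, 29, 8, 33, 49]


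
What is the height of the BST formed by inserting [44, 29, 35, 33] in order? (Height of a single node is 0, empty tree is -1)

Insertion order: [44, 29, 35, 33]
Tree (level-order array): [44, 29, None, None, 35, 33]
Compute height bottom-up (empty subtree = -1):
  height(33) = 1 + max(-1, -1) = 0
  height(35) = 1 + max(0, -1) = 1
  height(29) = 1 + max(-1, 1) = 2
  height(44) = 1 + max(2, -1) = 3
Height = 3


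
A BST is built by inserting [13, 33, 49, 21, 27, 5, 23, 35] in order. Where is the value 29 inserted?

Starting tree (level order): [13, 5, 33, None, None, 21, 49, None, 27, 35, None, 23]
Insertion path: 13 -> 33 -> 21 -> 27
Result: insert 29 as right child of 27
Final tree (level order): [13, 5, 33, None, None, 21, 49, None, 27, 35, None, 23, 29]
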